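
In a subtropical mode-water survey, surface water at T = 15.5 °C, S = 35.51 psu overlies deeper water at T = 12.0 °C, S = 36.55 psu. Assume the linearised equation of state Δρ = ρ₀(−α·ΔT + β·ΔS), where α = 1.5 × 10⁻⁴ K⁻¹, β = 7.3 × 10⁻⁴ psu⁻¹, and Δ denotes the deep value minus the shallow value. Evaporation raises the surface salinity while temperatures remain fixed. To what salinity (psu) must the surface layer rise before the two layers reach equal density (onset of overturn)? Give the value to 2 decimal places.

37.27 psu

Neutral buoyancy requires −α(T_deep − T_surf) + β(S_deep − S_surf′) = 0.
S_surf′ = S_deep − (α/β)·ΔT = 36.55 − (1.5 × 10⁻⁴/7.3 × 10⁻⁴)·(-3.5) = 37.2692 psu.
Increase required: 37.2692 − 35.51 = 1.7592 psu.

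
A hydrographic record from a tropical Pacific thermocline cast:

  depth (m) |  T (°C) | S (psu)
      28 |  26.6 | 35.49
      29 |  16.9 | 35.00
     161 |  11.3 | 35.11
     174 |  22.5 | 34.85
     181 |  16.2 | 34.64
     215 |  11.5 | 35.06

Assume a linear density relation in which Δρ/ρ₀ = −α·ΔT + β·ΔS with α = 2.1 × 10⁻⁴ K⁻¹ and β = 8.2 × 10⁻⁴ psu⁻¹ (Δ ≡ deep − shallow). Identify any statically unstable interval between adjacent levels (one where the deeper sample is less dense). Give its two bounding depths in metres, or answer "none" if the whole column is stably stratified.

Evaluate Δρ/ρ₀ = −αΔT + βΔS across each adjacent pair:
  28–29 m: −αΔT+βΔS = −(2.1 × 10⁻⁴)(-9.7)+(8.2 × 10⁻⁴)(-0.49) = 1.6 × 10⁻³ → stable
  29–161 m: −αΔT+βΔS = −(2.1 × 10⁻⁴)(-5.6)+(8.2 × 10⁻⁴)(+0.11) = 1.3 × 10⁻³ → stable
  161–174 m: −αΔT+βΔS = −(2.1 × 10⁻⁴)(+11.2)+(8.2 × 10⁻⁴)(-0.26) = -2.6 × 10⁻³ → UNSTABLE
  174–181 m: −αΔT+βΔS = −(2.1 × 10⁻⁴)(-6.3)+(8.2 × 10⁻⁴)(-0.21) = 1.2 × 10⁻³ → stable
  181–215 m: −αΔT+βΔS = −(2.1 × 10⁻⁴)(-4.7)+(8.2 × 10⁻⁴)(+0.42) = 1.3 × 10⁻³ → stable
The 161–174 m interval has Δρ < 0: lighter water underlies denser water.

161–174 m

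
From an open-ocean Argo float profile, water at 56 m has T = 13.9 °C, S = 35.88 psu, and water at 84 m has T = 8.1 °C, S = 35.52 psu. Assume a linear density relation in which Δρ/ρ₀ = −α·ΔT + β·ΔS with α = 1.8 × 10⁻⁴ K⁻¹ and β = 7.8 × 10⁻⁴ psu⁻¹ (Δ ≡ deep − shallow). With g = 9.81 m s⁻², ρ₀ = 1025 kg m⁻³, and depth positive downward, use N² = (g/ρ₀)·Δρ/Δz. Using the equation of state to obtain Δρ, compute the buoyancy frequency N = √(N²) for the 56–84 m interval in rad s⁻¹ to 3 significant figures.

ΔT = -5.8 K, ΔS = -0.36 psu (deep − shallow).
Δρ/ρ₀ = −αΔT + βΔS = 1.044 × 10⁻³ − 2.808 × 10⁻⁴ = 7.632 × 10⁻⁴, so Δρ ≈ 0.7823 kg m⁻³.
N² = (g/ρ₀)·Δρ/Δz = g·(Δρ/ρ₀)/Δz = 9.81 × 7.632 × 10⁻⁴ / 28 = 2.6739 × 10⁻⁴ s⁻².
N = √(2.6739 × 10⁻⁴) = 0.016352 rad s⁻¹ ≈ 0.0164 rad s⁻¹.

0.0164 rad s⁻¹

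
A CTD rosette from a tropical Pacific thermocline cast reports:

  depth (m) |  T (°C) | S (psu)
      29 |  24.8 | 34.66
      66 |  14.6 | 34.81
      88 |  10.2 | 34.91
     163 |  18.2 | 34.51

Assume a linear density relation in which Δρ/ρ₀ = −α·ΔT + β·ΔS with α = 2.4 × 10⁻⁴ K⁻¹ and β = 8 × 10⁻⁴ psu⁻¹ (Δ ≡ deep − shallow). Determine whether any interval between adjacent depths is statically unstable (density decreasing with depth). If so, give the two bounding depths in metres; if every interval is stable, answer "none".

88–163 m

Evaluate Δρ/ρ₀ = −αΔT + βΔS across each adjacent pair:
  29–66 m: −αΔT+βΔS = −(2.4 × 10⁻⁴)(-10.2)+(8 × 10⁻⁴)(+0.15) = 2.6 × 10⁻³ → stable
  66–88 m: −αΔT+βΔS = −(2.4 × 10⁻⁴)(-4.4)+(8 × 10⁻⁴)(+0.10) = 1.1 × 10⁻³ → stable
  88–163 m: −αΔT+βΔS = −(2.4 × 10⁻⁴)(+8.0)+(8 × 10⁻⁴)(-0.40) = -2.2 × 10⁻³ → UNSTABLE
The 88–163 m interval has Δρ < 0: lighter water underlies denser water.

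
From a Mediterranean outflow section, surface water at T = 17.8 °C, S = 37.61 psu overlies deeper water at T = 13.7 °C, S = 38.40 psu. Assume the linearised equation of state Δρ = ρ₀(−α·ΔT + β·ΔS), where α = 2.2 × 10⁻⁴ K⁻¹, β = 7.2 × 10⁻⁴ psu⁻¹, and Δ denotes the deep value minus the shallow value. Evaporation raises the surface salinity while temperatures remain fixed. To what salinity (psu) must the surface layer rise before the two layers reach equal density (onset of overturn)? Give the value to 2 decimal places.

Neutral buoyancy requires −α(T_deep − T_surf) + β(S_deep − S_surf′) = 0.
S_surf′ = S_deep − (α/β)·ΔT = 38.40 − (2.2 × 10⁻⁴/7.2 × 10⁻⁴)·(-4.1) = 39.6528 psu.
Increase required: 39.6528 − 37.61 = 2.0428 psu.

39.65 psu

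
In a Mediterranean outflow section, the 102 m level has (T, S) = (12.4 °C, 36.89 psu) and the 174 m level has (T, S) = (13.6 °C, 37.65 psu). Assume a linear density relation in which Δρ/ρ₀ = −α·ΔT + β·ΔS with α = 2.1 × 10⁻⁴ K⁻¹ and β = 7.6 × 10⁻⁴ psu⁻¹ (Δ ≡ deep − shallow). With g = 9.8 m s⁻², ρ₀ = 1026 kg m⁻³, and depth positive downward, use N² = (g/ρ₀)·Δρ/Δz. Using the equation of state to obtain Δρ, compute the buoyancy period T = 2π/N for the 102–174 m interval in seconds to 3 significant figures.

944 s

ΔT = +1.2 K, ΔS = +0.76 psu (deep − shallow).
Δρ/ρ₀ = −αΔT + βΔS = -2.52 × 10⁻⁴ + 5.776 × 10⁻⁴ = 3.256 × 10⁻⁴, so Δρ ≈ 0.3341 kg m⁻³.
N² = (g/ρ₀)·Δρ/Δz = g·(Δρ/ρ₀)/Δz = 9.8 × 3.256 × 10⁻⁴ / 72 = 4.4318 × 10⁻⁵ s⁻².
N = √(4.4318 × 10⁻⁵) = 6.6572 × 10⁻³ rad s⁻¹ → T = 2π/N = 943.82 s ≈ 944 s.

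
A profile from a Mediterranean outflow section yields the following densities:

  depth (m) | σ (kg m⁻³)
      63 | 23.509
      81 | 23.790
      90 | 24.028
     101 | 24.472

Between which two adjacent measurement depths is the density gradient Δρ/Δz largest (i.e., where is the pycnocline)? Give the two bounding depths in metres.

90–101 m

Compute the density gradient over each adjacent pair:
  63–81 m: Δρ/Δz = 0.281/18 = 0.016 kg m⁻⁴
  81–90 m: Δρ/Δz = 0.238/9 = 0.026 kg m⁻⁴
  90–101 m: Δρ/Δz = 0.444/11 = 0.040 kg m⁻⁴
The largest gradient is in the 90–101 m interval — the pycnocline.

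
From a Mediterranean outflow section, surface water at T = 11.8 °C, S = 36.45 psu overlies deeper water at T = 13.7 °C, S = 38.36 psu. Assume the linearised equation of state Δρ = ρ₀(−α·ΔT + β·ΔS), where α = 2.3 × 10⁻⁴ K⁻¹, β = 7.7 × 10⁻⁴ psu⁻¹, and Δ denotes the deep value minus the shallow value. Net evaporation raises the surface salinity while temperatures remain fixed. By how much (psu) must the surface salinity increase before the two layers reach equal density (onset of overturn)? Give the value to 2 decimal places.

1.34 psu

Neutral buoyancy requires −α(T_deep − T_surf) + β(S_deep − S_surf′) = 0.
S_surf′ = S_deep − (α/β)·ΔT = 38.36 − (2.3 × 10⁻⁴/7.7 × 10⁻⁴)·(+1.9) = 37.7925 psu.
Increase required: 37.7925 − 36.45 = 1.3425 psu.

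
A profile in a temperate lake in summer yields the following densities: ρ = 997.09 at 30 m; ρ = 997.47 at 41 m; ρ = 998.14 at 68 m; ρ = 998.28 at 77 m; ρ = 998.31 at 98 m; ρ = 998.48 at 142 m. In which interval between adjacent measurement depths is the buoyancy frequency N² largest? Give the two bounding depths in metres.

30–41 m

Compute the density gradient over each adjacent pair:
  30–41 m: Δρ/Δz = 0.38/11 = 0.035 kg m⁻⁴
  41–68 m: Δρ/Δz = 0.67/27 = 0.025 kg m⁻⁴
  68–77 m: Δρ/Δz = 0.14/9 = 0.016 kg m⁻⁴
  77–98 m: Δρ/Δz = 0.03/21 = 1.4 × 10⁻³ kg m⁻⁴
  98–142 m: Δρ/Δz = 0.17/44 = 3.9 × 10⁻³ kg m⁻⁴
The largest gradient is in the 30–41 m interval — the pycnocline.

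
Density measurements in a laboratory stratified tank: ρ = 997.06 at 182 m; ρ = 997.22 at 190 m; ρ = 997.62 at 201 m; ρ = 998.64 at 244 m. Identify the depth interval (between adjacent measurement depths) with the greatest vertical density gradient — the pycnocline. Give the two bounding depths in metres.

190–201 m

Compute the density gradient over each adjacent pair:
  182–190 m: Δρ/Δz = 0.16/8 = 0.020 kg m⁻⁴
  190–201 m: Δρ/Δz = 0.40/11 = 0.036 kg m⁻⁴
  201–244 m: Δρ/Δz = 1.02/43 = 0.024 kg m⁻⁴
The largest gradient is in the 190–201 m interval — the pycnocline.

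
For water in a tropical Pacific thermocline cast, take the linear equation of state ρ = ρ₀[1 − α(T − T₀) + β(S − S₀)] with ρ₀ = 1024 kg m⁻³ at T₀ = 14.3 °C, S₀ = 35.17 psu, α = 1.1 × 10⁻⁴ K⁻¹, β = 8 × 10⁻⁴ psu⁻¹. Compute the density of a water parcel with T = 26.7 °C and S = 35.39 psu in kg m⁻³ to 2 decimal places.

1022.78 kg m⁻³

T − T₀ = +12.4 K, S − S₀ = +0.22 psu.
Bracket = 1 − α·(+12.4) + β·(+0.22) = 1 + (-1.188 × 10⁻³) = 0.9988120.
ρ = 1024 × 0.9988120 = 1022.78 kg m⁻³.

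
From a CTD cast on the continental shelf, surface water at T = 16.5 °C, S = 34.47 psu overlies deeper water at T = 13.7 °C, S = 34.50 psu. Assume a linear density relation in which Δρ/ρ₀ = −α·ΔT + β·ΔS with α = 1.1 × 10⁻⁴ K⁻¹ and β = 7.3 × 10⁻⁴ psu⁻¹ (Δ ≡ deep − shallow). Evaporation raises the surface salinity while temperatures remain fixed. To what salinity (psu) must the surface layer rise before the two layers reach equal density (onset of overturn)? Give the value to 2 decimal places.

Neutral buoyancy requires −α(T_deep − T_surf) + β(S_deep − S_surf′) = 0.
S_surf′ = S_deep − (α/β)·ΔT = 34.50 − (1.1 × 10⁻⁴/7.3 × 10⁻⁴)·(-2.8) = 34.9219 psu.
Increase required: 34.9219 − 34.47 = 0.4519 psu.

34.92 psu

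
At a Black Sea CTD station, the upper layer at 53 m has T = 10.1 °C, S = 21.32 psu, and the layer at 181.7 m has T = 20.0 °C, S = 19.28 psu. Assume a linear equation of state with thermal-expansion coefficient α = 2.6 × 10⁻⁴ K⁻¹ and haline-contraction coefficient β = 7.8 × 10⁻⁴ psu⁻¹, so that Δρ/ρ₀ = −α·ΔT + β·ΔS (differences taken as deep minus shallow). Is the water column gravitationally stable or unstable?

unstable

ΔT = 20.0 − 10.1 = +9.9 K and ΔS = 19.28 − 21.32 = -2.04 psu (deep − shallow).
−αΔT = -2.574 × 10⁻³; βΔS = -1.5912 × 10⁻³; sum Δρ/ρ₀ = -4.1652 × 10⁻³.
Δρ/ρ₀ < 0, so Δρ < 0: deeper water is lighter → statically unstable; the column would overturn.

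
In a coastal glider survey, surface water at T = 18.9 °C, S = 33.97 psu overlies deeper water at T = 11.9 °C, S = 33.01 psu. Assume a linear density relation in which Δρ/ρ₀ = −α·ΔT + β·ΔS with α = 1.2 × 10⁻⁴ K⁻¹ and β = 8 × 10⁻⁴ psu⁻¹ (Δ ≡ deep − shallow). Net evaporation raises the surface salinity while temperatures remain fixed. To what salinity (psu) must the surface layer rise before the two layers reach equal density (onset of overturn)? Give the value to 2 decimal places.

Neutral buoyancy requires −α(T_deep − T_surf) + β(S_deep − S_surf′) = 0.
S_surf′ = S_deep − (α/β)·ΔT = 33.01 − (1.2 × 10⁻⁴/8 × 10⁻⁴)·(-7.0) = 34.0600 psu.
Increase required: 34.0600 − 33.97 = 0.0900 psu.

34.06 psu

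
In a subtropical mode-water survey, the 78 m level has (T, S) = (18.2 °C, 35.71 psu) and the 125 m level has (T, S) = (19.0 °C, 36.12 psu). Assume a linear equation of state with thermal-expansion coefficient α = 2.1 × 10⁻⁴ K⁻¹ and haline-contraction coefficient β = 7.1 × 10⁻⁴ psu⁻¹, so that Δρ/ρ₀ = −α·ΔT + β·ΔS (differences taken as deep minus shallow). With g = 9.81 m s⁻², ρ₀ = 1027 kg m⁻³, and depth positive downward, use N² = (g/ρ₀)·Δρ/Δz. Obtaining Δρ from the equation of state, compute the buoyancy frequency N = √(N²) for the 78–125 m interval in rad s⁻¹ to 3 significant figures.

ΔT = +0.8 K, ΔS = +0.41 psu (deep − shallow).
Δρ/ρ₀ = −αΔT + βΔS = -1.68 × 10⁻⁴ + 2.911 × 10⁻⁴ = 1.231 × 10⁻⁴, so Δρ ≈ 0.1264 kg m⁻³.
N² = (g/ρ₀)·Δρ/Δz = g·(Δρ/ρ₀)/Δz = 9.81 × 1.231 × 10⁻⁴ / 47 = 2.5694 × 10⁻⁵ s⁻².
N = √(2.5694 × 10⁻⁵) = 5.0689 × 10⁻³ rad s⁻¹ ≈ 5.07 × 10⁻³ rad s⁻¹.

5.07 × 10⁻³ rad s⁻¹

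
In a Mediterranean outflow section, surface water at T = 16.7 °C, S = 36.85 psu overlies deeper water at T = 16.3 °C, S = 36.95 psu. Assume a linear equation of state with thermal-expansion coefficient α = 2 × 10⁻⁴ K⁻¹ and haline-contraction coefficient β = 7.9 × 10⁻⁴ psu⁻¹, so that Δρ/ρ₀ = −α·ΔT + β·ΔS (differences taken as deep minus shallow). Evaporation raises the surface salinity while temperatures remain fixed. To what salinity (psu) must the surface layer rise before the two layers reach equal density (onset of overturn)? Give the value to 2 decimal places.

37.05 psu

Neutral buoyancy requires −α(T_deep − T_surf) + β(S_deep − S_surf′) = 0.
S_surf′ = S_deep − (α/β)·ΔT = 36.95 − (2 × 10⁻⁴/7.9 × 10⁻⁴)·(-0.4) = 37.0513 psu.
Increase required: 37.0513 − 36.85 = 0.2013 psu.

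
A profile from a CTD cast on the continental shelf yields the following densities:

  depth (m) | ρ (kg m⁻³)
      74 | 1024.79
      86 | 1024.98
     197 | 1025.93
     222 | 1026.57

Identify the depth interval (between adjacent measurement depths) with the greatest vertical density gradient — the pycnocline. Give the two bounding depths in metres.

Compute the density gradient over each adjacent pair:
  74–86 m: Δρ/Δz = 0.19/12 = 0.016 kg m⁻⁴
  86–197 m: Δρ/Δz = 0.95/111 = 8.6 × 10⁻³ kg m⁻⁴
  197–222 m: Δρ/Δz = 0.64/25 = 0.026 kg m⁻⁴
The largest gradient is in the 197–222 m interval — the pycnocline.

197–222 m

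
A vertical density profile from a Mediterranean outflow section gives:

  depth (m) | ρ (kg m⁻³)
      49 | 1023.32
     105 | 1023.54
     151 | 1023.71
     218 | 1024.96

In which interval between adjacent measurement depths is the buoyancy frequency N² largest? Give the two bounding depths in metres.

151–218 m

Compute the density gradient over each adjacent pair:
  49–105 m: Δρ/Δz = 0.22/56 = 3.9 × 10⁻³ kg m⁻⁴
  105–151 m: Δρ/Δz = 0.17/46 = 3.7 × 10⁻³ kg m⁻⁴
  151–218 m: Δρ/Δz = 1.25/67 = 0.019 kg m⁻⁴
The largest gradient is in the 151–218 m interval — the pycnocline.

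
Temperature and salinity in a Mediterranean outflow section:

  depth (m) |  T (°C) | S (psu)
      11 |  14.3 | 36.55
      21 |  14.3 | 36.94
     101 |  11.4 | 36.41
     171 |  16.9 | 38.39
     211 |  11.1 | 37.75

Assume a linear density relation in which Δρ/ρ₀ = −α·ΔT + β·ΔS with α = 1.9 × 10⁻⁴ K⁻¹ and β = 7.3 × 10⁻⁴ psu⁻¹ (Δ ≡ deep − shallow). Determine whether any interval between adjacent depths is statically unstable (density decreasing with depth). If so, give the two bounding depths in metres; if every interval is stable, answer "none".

none

Evaluate Δρ/ρ₀ = −αΔT + βΔS across each adjacent pair:
  11–21 m: −αΔT+βΔS = −(1.9 × 10⁻⁴)(+0.0)+(7.3 × 10⁻⁴)(+0.39) = 2.8 × 10⁻⁴ → stable
  21–101 m: −αΔT+βΔS = −(1.9 × 10⁻⁴)(-2.9)+(7.3 × 10⁻⁴)(-0.53) = 1.6 × 10⁻⁴ → stable
  101–171 m: −αΔT+βΔS = −(1.9 × 10⁻⁴)(+5.5)+(7.3 × 10⁻⁴)(+1.98) = 4.0 × 10⁻⁴ → stable
  171–211 m: −αΔT+βΔS = −(1.9 × 10⁻⁴)(-5.8)+(7.3 × 10⁻⁴)(-0.64) = 6.3 × 10⁻⁴ → stable
Every interval has Δρ > 0: the column is stably stratified throughout.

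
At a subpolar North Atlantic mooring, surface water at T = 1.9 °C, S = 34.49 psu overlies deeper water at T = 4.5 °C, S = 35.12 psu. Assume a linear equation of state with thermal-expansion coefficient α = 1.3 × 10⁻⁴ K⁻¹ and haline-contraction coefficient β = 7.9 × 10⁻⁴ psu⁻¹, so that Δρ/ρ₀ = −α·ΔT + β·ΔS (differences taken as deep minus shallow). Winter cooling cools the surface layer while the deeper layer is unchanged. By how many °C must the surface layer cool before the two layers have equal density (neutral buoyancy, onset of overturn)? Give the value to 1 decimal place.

Neutral buoyancy requires Δρ = 0, i.e. −α(T_deep − T_surf′) + β(S_deep − S_surf) = 0.
T_surf′ = T_deep − (β/α)·ΔS = 4.5 − (7.9 × 10⁻⁴/1.3 × 10⁻⁴)·(+0.63) = 0.672 °C.
Cooling required: 1.9 − (0.672) = 1.228 °C.

1.2 °C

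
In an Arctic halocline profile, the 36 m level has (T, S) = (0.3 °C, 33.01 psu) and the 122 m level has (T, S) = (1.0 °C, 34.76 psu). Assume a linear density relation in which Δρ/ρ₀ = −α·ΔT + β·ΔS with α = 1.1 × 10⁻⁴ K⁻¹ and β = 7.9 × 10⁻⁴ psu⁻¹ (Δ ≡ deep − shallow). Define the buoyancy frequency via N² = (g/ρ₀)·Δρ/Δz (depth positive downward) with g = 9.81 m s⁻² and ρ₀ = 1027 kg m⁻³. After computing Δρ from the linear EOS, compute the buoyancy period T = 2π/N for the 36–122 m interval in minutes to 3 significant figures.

ΔT = +0.7 K, ΔS = +1.75 psu (deep − shallow).
Δρ/ρ₀ = −αΔT + βΔS = -7.70 × 10⁻⁵ + 1.3825 × 10⁻³ = 1.3055 × 10⁻³, so Δρ ≈ 1.341 kg m⁻³.
N² = (g/ρ₀)·Δρ/Δz = g·(Δρ/ρ₀)/Δz = 9.81 × 1.3055 × 10⁻³ / 86 = 1.4892 × 10⁻⁴ s⁻².
N = √(1.4892 × 10⁻⁴) = 0.012203 rad s⁻¹ → T = 2π/N = 514.89 s = 8.5815 min ≈ 8.58 min.

8.58 min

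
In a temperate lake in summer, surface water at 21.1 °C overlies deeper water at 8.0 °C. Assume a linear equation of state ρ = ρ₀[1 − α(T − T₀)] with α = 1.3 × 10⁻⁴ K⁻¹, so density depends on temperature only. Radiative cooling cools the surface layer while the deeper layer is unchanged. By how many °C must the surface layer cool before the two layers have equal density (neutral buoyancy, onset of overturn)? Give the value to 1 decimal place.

With temperature the only control, equal density requires T_surf′ = T_deep.
T_surf′ = 8.0 °C.
Cooling required: 21.1 − 8.0 = 13.1 °C.

13.1 °C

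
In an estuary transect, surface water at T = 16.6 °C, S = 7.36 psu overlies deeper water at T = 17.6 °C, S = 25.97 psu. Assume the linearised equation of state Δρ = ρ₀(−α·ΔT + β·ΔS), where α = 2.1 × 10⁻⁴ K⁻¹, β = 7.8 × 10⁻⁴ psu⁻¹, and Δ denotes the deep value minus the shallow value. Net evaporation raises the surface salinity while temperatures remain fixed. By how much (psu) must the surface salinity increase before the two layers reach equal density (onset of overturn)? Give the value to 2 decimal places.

Neutral buoyancy requires −α(T_deep − T_surf) + β(S_deep − S_surf′) = 0.
S_surf′ = S_deep − (α/β)·ΔT = 25.97 − (2.1 × 10⁻⁴/7.8 × 10⁻⁴)·(+1.0) = 25.7008 psu.
Increase required: 25.7008 − 7.36 = 18.3408 psu.

18.34 psu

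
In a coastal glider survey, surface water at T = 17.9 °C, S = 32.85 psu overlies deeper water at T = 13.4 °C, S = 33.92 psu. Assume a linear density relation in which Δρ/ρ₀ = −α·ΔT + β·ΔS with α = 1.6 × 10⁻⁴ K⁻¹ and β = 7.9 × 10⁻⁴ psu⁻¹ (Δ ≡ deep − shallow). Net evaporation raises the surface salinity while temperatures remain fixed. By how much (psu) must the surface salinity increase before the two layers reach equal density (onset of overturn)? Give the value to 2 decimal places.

1.98 psu

Neutral buoyancy requires −α(T_deep − T_surf) + β(S_deep − S_surf′) = 0.
S_surf′ = S_deep − (α/β)·ΔT = 33.92 − (1.6 × 10⁻⁴/7.9 × 10⁻⁴)·(-4.5) = 34.8314 psu.
Increase required: 34.8314 − 32.85 = 1.9814 psu.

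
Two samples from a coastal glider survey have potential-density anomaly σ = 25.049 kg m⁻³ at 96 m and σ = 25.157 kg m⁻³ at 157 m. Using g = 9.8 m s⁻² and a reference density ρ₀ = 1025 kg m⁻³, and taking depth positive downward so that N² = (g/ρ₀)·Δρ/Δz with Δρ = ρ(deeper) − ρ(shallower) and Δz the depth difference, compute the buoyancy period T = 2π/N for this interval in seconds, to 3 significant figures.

Δρ = 1025.157 − 1025.049 = 0.108 kg m⁻³ over Δz = 157 − 96 = 61 m.
N² = (9.8/1025) × (0.108/61) = 1.6928 × 10⁻⁵ s⁻².
N = √(1.6928 × 10⁻⁵) = 4.1144 × 10⁻³ rad s⁻¹, so T = 2π/N = 1.5271 × 10³ s ≈ 1.53 × 10³ s.
Since Δρ > 0 the layer is stably stratified.

1.53 × 10³ s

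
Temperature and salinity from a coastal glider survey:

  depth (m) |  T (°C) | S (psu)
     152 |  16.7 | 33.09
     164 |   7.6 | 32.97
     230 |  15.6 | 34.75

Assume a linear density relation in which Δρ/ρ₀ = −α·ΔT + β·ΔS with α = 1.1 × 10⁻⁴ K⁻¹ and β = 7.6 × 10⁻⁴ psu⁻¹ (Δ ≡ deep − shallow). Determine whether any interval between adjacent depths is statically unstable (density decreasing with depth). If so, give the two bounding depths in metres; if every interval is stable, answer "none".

none

Evaluate Δρ/ρ₀ = −αΔT + βΔS across each adjacent pair:
  152–164 m: −αΔT+βΔS = −(1.1 × 10⁻⁴)(-9.1)+(7.6 × 10⁻⁴)(-0.12) = 9.1 × 10⁻⁴ → stable
  164–230 m: −αΔT+βΔS = −(1.1 × 10⁻⁴)(+8.0)+(7.6 × 10⁻⁴)(+1.78) = 4.7 × 10⁻⁴ → stable
Every interval has Δρ > 0: the column is stably stratified throughout.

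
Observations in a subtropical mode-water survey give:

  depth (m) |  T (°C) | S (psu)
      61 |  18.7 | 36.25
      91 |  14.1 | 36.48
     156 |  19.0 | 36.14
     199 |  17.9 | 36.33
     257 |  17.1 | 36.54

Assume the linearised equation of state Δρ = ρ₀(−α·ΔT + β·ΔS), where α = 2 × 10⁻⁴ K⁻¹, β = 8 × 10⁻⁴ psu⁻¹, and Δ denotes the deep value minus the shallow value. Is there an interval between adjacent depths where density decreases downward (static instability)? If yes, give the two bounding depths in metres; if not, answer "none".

91–156 m

Evaluate Δρ/ρ₀ = −αΔT + βΔS across each adjacent pair:
  61–91 m: −αΔT+βΔS = −(2 × 10⁻⁴)(-4.6)+(8 × 10⁻⁴)(+0.23) = 1.1 × 10⁻³ → stable
  91–156 m: −αΔT+βΔS = −(2 × 10⁻⁴)(+4.9)+(8 × 10⁻⁴)(-0.34) = -1.3 × 10⁻³ → UNSTABLE
  156–199 m: −αΔT+βΔS = −(2 × 10⁻⁴)(-1.1)+(8 × 10⁻⁴)(+0.19) = 3.7 × 10⁻⁴ → stable
  199–257 m: −αΔT+βΔS = −(2 × 10⁻⁴)(-0.8)+(8 × 10⁻⁴)(+0.21) = 3.3 × 10⁻⁴ → stable
The 91–156 m interval has Δρ < 0: lighter water underlies denser water.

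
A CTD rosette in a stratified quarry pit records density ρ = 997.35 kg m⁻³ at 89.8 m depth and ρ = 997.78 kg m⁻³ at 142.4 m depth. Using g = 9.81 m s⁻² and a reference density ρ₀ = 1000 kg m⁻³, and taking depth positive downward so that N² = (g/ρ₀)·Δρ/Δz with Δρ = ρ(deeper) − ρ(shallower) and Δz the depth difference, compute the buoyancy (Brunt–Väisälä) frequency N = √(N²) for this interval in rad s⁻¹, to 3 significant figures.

8.96 × 10⁻³ rad s⁻¹

Δρ = 997.78 − 997.35 = 0.43 kg m⁻³ over Δz = 142.4 − 89.8 = 52.6 m.
N² = (9.81/1000) × (0.43/52.6) = 8.0196 × 10⁻⁵ s⁻².
N = √(8.0196 × 10⁻⁵) = 8.9552 × 10⁻³ rad s⁻¹ ≈ 8.96 × 10⁻³ rad s⁻¹.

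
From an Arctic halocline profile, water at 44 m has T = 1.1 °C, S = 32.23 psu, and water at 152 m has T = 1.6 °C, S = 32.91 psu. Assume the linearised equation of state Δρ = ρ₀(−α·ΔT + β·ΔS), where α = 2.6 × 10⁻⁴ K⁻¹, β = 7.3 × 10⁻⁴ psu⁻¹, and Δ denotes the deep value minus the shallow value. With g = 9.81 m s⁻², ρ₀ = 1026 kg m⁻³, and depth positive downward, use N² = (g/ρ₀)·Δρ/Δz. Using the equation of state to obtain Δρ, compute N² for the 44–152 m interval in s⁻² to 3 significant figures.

3.33 × 10⁻⁵ s⁻²

ΔT = +0.5 K, ΔS = +0.68 psu (deep − shallow).
Δρ/ρ₀ = −αΔT + βΔS = -1.30 × 10⁻⁴ + 4.964 × 10⁻⁴ = 3.664 × 10⁻⁴, so Δρ ≈ 0.3759 kg m⁻³.
N² = (g/ρ₀)·Δρ/Δz = g·(Δρ/ρ₀)/Δz = 9.81 × 3.664 × 10⁻⁴ / 108 = 3.3281 × 10⁻⁵ s⁻² ≈ 3.33 × 10⁻⁵ s⁻².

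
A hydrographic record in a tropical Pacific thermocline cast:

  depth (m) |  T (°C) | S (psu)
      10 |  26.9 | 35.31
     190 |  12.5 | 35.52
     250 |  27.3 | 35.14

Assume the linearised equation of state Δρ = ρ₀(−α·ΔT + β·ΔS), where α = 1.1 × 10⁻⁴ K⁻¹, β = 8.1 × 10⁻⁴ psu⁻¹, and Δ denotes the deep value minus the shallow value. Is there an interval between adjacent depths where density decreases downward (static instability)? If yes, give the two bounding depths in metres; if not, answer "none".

190–250 m

Evaluate Δρ/ρ₀ = −αΔT + βΔS across each adjacent pair:
  10–190 m: −αΔT+βΔS = −(1.1 × 10⁻⁴)(-14.4)+(8.1 × 10⁻⁴)(+0.21) = 1.8 × 10⁻³ → stable
  190–250 m: −αΔT+βΔS = −(1.1 × 10⁻⁴)(+14.8)+(8.1 × 10⁻⁴)(-0.38) = -1.9 × 10⁻³ → UNSTABLE
The 190–250 m interval has Δρ < 0: lighter water underlies denser water.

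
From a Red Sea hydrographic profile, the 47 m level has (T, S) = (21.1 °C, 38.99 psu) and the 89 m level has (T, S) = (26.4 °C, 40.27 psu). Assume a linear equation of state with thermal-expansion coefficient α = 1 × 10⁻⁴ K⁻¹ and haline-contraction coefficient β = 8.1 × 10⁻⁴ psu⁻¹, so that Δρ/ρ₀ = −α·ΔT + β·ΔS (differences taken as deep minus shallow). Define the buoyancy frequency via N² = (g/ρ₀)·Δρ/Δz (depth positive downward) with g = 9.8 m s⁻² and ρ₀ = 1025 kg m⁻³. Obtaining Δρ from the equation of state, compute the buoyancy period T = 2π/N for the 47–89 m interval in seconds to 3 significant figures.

578 s

ΔT = +5.3 K, ΔS = +1.28 psu (deep − shallow).
Δρ/ρ₀ = −αΔT + βΔS = -5.30 × 10⁻⁴ + 1.0368 × 10⁻³ = 5.068 × 10⁻⁴, so Δρ ≈ 0.5195 kg m⁻³.
N² = (g/ρ₀)·Δρ/Δz = g·(Δρ/ρ₀)/Δz = 9.8 × 5.068 × 10⁻⁴ / 42 = 1.1825 × 10⁻⁴ s⁻².
N = √(1.1825 × 10⁻⁴) = 0.010874 rad s⁻¹ → T = 2π/N = 577.82 s ≈ 578 s.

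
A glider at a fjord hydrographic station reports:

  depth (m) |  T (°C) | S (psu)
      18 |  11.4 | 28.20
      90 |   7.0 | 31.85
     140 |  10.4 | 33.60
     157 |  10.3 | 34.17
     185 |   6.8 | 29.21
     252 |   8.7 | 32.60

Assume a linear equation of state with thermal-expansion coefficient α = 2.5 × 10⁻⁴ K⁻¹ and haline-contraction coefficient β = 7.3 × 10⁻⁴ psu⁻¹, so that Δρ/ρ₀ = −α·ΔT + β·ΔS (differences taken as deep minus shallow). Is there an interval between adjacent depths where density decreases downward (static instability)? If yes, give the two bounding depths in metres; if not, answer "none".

157–185 m

Evaluate Δρ/ρ₀ = −αΔT + βΔS across each adjacent pair:
  18–90 m: −αΔT+βΔS = −(2.5 × 10⁻⁴)(-4.4)+(7.3 × 10⁻⁴)(+3.65) = 3.8 × 10⁻³ → stable
  90–140 m: −αΔT+βΔS = −(2.5 × 10⁻⁴)(+3.4)+(7.3 × 10⁻⁴)(+1.75) = 4.3 × 10⁻⁴ → stable
  140–157 m: −αΔT+βΔS = −(2.5 × 10⁻⁴)(-0.1)+(7.3 × 10⁻⁴)(+0.57) = 4.4 × 10⁻⁴ → stable
  157–185 m: −αΔT+βΔS = −(2.5 × 10⁻⁴)(-3.5)+(7.3 × 10⁻⁴)(-4.96) = -2.7 × 10⁻³ → UNSTABLE
  185–252 m: −αΔT+βΔS = −(2.5 × 10⁻⁴)(+1.9)+(7.3 × 10⁻⁴)(+3.39) = 2.0 × 10⁻³ → stable
The 157–185 m interval has Δρ < 0: lighter water underlies denser water.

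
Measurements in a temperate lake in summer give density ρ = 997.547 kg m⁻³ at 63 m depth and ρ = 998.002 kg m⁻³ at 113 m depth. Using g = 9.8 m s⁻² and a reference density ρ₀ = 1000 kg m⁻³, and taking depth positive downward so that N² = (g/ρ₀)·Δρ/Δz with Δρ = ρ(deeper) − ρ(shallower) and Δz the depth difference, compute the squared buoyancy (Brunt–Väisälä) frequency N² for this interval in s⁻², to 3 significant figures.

8.92 × 10⁻⁵ s⁻²

Δρ = 998.002 − 997.547 = 0.455 kg m⁻³ over Δz = 113 − 63 = 50 m.
N² = (9.8/1000) × (0.455/50) = 8.9180 × 10⁻⁵ s⁻² ≈ 8.92 × 10⁻⁵ s⁻².
Since Δρ > 0 the layer is stably stratified.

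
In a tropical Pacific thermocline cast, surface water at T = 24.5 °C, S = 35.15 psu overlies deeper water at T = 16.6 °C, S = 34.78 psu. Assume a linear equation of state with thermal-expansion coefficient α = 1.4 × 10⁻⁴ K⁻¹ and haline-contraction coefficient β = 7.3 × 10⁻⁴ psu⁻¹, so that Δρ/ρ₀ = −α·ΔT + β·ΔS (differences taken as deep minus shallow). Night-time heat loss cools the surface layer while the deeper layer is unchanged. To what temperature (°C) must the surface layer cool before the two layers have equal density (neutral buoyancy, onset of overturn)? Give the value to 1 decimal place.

18.5 °C

Neutral buoyancy requires Δρ = 0, i.e. −α(T_deep − T_surf′) + β(S_deep − S_surf) = 0.
T_surf′ = T_deep − (β/α)·ΔS = 16.6 − (7.3 × 10⁻⁴/1.4 × 10⁻⁴)·(-0.37) = 18.529 °C.
Cooling required: 24.5 − (18.529) = 5.971 °C.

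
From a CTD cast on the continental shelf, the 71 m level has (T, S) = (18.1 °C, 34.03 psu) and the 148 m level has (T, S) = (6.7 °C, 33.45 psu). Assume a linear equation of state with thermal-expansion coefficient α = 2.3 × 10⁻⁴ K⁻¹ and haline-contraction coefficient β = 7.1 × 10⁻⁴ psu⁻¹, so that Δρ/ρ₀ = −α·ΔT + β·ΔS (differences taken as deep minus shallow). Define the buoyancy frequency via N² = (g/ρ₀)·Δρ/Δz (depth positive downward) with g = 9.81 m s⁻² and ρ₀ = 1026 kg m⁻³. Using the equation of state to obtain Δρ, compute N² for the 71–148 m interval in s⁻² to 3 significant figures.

2.82 × 10⁻⁴ s⁻²

ΔT = -11.4 K, ΔS = -0.58 psu (deep − shallow).
Δρ/ρ₀ = −αΔT + βΔS = 2.622 × 10⁻³ − 4.118 × 10⁻⁴ = 2.2102 × 10⁻³, so Δρ ≈ 2.268 kg m⁻³.
N² = (g/ρ₀)·Δρ/Δz = g·(Δρ/ρ₀)/Δz = 9.81 × 2.2102 × 10⁻³ / 77 = 2.8159 × 10⁻⁴ s⁻² ≈ 2.82 × 10⁻⁴ s⁻².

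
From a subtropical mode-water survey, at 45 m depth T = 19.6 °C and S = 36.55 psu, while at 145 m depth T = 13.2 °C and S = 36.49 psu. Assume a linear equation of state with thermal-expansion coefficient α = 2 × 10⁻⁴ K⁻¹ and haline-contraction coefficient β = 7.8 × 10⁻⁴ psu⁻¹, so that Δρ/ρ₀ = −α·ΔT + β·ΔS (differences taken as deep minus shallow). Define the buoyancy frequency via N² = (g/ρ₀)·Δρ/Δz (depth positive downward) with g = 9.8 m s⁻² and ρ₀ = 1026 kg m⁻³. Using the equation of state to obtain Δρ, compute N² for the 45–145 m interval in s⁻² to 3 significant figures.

ΔT = -6.4 K, ΔS = -0.06 psu (deep − shallow).
Δρ/ρ₀ = −αΔT + βΔS = 1.28 × 10⁻³ − 4.68 × 10⁻⁵ = 1.2332 × 10⁻³, so Δρ ≈ 1.265 kg m⁻³.
N² = (g/ρ₀)·Δρ/Δz = g·(Δρ/ρ₀)/Δz = 9.8 × 1.2332 × 10⁻³ / 100 = 1.2085 × 10⁻⁴ s⁻² ≈ 1.21 × 10⁻⁴ s⁻².

1.21 × 10⁻⁴ s⁻²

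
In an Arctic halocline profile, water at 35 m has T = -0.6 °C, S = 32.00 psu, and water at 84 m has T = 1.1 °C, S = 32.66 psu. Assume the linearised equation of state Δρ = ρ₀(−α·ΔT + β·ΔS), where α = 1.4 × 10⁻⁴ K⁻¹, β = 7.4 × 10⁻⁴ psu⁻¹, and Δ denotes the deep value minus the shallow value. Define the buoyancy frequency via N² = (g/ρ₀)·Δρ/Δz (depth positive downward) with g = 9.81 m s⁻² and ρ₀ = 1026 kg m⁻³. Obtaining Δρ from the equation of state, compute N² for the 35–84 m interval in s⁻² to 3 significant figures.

ΔT = +1.7 K, ΔS = +0.66 psu (deep − shallow).
Δρ/ρ₀ = −αΔT + βΔS = -2.38 × 10⁻⁴ + 4.884 × 10⁻⁴ = 2.504 × 10⁻⁴, so Δρ ≈ 0.2569 kg m⁻³.
N² = (g/ρ₀)·Δρ/Δz = g·(Δρ/ρ₀)/Δz = 9.81 × 2.504 × 10⁻⁴ / 49 = 5.0131 × 10⁻⁵ s⁻² ≈ 5.01 × 10⁻⁵ s⁻².

5.01 × 10⁻⁵ s⁻²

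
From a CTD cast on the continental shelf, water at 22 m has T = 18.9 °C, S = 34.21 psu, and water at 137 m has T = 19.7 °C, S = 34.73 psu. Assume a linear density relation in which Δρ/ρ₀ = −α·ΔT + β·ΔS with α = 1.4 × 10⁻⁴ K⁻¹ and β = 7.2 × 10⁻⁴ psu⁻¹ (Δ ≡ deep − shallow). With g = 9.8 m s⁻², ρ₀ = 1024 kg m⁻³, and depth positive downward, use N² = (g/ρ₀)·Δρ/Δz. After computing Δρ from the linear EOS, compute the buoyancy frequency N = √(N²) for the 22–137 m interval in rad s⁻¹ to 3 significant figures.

4.73 × 10⁻³ rad s⁻¹

ΔT = +0.8 K, ΔS = +0.52 psu (deep − shallow).
Δρ/ρ₀ = −αΔT + βΔS = -1.12 × 10⁻⁴ + 3.744 × 10⁻⁴ = 2.624 × 10⁻⁴, so Δρ ≈ 0.2687 kg m⁻³.
N² = (g/ρ₀)·Δρ/Δz = g·(Δρ/ρ₀)/Δz = 9.8 × 2.624 × 10⁻⁴ / 115 = 2.2361 × 10⁻⁵ s⁻².
N = √(2.2361 × 10⁻⁵) = 4.7287 × 10⁻³ rad s⁻¹ ≈ 4.73 × 10⁻³ rad s⁻¹.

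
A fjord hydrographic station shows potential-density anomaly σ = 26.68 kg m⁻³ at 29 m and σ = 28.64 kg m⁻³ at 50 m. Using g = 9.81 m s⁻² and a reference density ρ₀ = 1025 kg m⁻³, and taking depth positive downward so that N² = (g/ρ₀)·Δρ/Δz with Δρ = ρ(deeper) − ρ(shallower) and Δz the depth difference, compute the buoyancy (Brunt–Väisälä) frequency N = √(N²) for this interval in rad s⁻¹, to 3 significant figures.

Δρ = 1028.64 − 1026.68 = 1.96 kg m⁻³ over Δz = 50 − 29 = 21 m.
N² = (9.81/1025) × (1.96/21) = 8.9327 × 10⁻⁴ s⁻².
N = √(8.9327 × 10⁻⁴) = 0.029888 rad s⁻¹ ≈ 0.0299 rad s⁻¹.

0.0299 rad s⁻¹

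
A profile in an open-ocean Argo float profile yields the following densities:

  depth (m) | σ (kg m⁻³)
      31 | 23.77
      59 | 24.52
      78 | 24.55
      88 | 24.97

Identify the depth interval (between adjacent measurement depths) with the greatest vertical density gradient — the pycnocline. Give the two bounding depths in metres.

78–88 m

Compute the density gradient over each adjacent pair:
  31–59 m: Δρ/Δz = 0.75/28 = 0.027 kg m⁻⁴
  59–78 m: Δρ/Δz = 0.03/19 = 1.6 × 10⁻³ kg m⁻⁴
  78–88 m: Δρ/Δz = 0.42/10 = 0.042 kg m⁻⁴
The largest gradient is in the 78–88 m interval — the pycnocline.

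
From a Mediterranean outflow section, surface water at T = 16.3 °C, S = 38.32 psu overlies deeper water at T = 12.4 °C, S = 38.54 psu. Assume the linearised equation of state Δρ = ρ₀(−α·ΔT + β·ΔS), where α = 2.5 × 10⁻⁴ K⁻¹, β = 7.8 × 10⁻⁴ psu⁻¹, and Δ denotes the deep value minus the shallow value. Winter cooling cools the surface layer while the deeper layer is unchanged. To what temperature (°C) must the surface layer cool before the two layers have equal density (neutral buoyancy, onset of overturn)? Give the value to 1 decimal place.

Neutral buoyancy requires Δρ = 0, i.e. −α(T_deep − T_surf′) + β(S_deep − S_surf) = 0.
T_surf′ = T_deep − (β/α)·ΔS = 12.4 − (7.8 × 10⁻⁴/2.5 × 10⁻⁴)·(+0.22) = 11.714 °C.
Cooling required: 16.3 − (11.714) = 4.586 °C.

11.7 °C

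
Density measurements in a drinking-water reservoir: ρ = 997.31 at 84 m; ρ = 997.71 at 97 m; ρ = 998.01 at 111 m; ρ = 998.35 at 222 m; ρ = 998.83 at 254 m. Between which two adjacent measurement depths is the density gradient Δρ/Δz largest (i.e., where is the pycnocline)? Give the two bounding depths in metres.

84–97 m

Compute the density gradient over each adjacent pair:
  84–97 m: Δρ/Δz = 0.40/13 = 0.031 kg m⁻⁴
  97–111 m: Δρ/Δz = 0.30/14 = 0.021 kg m⁻⁴
  111–222 m: Δρ/Δz = 0.34/111 = 3.1 × 10⁻³ kg m⁻⁴
  222–254 m: Δρ/Δz = 0.48/32 = 0.015 kg m⁻⁴
The largest gradient is in the 84–97 m interval — the pycnocline.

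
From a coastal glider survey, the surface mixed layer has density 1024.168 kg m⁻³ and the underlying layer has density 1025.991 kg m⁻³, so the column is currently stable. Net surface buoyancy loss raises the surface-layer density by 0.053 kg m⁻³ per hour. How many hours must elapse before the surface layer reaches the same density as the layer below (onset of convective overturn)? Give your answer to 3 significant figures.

34.4 hours

Density deficit of the surface layer: 1025.991 − 1024.168 = 1.823 kg m⁻³.
Required change = 1.823 / 0.053 = 34.4 hours.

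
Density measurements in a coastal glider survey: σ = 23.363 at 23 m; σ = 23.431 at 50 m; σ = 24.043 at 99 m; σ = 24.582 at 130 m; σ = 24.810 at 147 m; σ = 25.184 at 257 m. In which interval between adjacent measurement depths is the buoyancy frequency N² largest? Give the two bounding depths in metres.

Compute the density gradient over each adjacent pair:
  23–50 m: Δρ/Δz = 0.068/27 = 2.5 × 10⁻³ kg m⁻⁴
  50–99 m: Δρ/Δz = 0.612/49 = 0.012 kg m⁻⁴
  99–130 m: Δρ/Δz = 0.539/31 = 0.017 kg m⁻⁴
  130–147 m: Δρ/Δz = 0.228/17 = 0.013 kg m⁻⁴
  147–257 m: Δρ/Δz = 0.374/110 = 3.4 × 10⁻³ kg m⁻⁴
The largest gradient is in the 99–130 m interval — the pycnocline.

99–130 m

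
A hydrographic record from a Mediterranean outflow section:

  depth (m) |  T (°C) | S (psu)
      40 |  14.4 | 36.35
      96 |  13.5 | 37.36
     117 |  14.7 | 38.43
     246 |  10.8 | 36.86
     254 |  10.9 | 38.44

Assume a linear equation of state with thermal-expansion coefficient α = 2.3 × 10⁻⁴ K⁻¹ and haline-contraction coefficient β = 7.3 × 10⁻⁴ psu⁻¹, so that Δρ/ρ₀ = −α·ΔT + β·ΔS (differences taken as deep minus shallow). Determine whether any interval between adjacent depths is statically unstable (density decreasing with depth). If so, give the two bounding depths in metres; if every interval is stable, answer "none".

Evaluate Δρ/ρ₀ = −αΔT + βΔS across each adjacent pair:
  40–96 m: −αΔT+βΔS = −(2.3 × 10⁻⁴)(-0.9)+(7.3 × 10⁻⁴)(+1.01) = 9.4 × 10⁻⁴ → stable
  96–117 m: −αΔT+βΔS = −(2.3 × 10⁻⁴)(+1.2)+(7.3 × 10⁻⁴)(+1.07) = 5.1 × 10⁻⁴ → stable
  117–246 m: −αΔT+βΔS = −(2.3 × 10⁻⁴)(-3.9)+(7.3 × 10⁻⁴)(-1.57) = -2.5 × 10⁻⁴ → UNSTABLE
  246–254 m: −αΔT+βΔS = −(2.3 × 10⁻⁴)(+0.1)+(7.3 × 10⁻⁴)(+1.58) = 1.1 × 10⁻³ → stable
The 117–246 m interval has Δρ < 0: lighter water underlies denser water.

117–246 m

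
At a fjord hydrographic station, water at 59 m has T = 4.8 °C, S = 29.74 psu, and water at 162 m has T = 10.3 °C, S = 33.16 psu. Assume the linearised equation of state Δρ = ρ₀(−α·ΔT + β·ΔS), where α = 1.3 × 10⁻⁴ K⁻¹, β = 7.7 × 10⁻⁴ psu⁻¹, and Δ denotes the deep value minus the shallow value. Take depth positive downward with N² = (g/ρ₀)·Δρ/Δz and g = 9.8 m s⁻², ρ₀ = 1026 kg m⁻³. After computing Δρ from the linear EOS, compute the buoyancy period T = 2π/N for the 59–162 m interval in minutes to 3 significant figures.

ΔT = +5.5 K, ΔS = +3.42 psu (deep − shallow).
Δρ/ρ₀ = −αΔT + βΔS = -7.15 × 10⁻⁴ + 2.6334 × 10⁻³ = 1.9184 × 10⁻³, so Δρ ≈ 1.968 kg m⁻³.
N² = (g/ρ₀)·Δρ/Δz = g·(Δρ/ρ₀)/Δz = 9.8 × 1.9184 × 10⁻³ / 103 = 1.8253 × 10⁻⁴ s⁻².
N = √(1.8253 × 10⁻⁴) = 0.013510 rad s⁻¹ → T = 2π/N = 465.08 s = 7.7513 min ≈ 7.75 min.

7.75 min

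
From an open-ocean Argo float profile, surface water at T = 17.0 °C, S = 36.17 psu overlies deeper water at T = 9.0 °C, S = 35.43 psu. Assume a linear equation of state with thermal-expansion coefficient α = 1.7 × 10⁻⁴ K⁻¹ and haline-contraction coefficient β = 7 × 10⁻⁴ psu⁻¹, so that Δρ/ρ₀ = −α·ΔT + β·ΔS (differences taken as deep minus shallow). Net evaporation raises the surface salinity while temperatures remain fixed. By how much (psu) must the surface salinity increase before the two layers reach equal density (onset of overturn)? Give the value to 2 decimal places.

1.20 psu

Neutral buoyancy requires −α(T_deep − T_surf) + β(S_deep − S_surf′) = 0.
S_surf′ = S_deep − (α/β)·ΔT = 35.43 − (1.7 × 10⁻⁴/7 × 10⁻⁴)·(-8.0) = 37.3729 psu.
Increase required: 37.3729 − 36.17 = 1.2029 psu.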